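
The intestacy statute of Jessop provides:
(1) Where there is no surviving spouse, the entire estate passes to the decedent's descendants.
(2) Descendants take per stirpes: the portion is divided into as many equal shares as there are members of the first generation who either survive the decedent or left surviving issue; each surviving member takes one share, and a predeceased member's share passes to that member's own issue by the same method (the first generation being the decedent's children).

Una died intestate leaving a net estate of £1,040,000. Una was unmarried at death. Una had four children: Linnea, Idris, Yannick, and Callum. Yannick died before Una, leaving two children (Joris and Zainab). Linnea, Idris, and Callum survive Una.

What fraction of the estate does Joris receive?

Joris receives 1/8 of the estate.

The entire £1,040,000 passes to the descendants.
That amount (£1,040,000) is divided into 4 shares of £260,000: Linnea, Idris, and Callum each take £260,000; Yannick's £260,000 share passes to Yannick's issue.
Yannick's share (£260,000) is divided into 2 shares of £130,000: Joris and Zainab each take £130,000.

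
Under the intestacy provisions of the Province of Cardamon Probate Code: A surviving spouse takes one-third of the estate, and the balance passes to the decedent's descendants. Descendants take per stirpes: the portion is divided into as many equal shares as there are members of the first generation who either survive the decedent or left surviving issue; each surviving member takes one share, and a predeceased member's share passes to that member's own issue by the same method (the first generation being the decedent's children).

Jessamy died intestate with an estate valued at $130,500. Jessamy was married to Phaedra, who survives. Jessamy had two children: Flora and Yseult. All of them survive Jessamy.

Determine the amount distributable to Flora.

Phaedra takes one-third of $130,500 = $43,500. The remaining $87,000 passes to the descendants.
The descendants' portion ($87,000) is divided into 2 shares of $43,500: Flora and Yseult each take $43,500.

Flora receives $43,500.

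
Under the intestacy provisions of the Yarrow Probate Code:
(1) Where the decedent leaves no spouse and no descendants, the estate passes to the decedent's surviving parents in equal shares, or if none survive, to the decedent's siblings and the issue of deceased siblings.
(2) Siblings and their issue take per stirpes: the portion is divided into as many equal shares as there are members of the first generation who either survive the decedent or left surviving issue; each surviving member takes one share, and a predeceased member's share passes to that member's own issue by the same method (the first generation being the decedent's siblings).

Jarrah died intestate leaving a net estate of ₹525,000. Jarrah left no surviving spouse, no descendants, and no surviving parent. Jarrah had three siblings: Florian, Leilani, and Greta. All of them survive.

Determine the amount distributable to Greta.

Greta receives ₹175,000.

The entire ₹525,000 passes to the siblings and their issue.
That amount (₹525,000) is divided into 3 shares of ₹175,000: Florian, Leilani, and Greta each take ₹175,000.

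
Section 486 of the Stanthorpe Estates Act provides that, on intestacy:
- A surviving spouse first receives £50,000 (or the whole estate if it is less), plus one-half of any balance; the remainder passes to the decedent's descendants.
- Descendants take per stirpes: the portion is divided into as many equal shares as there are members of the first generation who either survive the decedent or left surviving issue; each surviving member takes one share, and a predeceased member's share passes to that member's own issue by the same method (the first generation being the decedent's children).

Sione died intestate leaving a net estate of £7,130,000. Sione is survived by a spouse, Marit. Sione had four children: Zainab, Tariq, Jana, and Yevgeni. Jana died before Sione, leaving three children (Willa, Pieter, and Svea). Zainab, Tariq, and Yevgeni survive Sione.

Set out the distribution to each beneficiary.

Marit: £3,590,000; Zainab: £885,000; Tariq: £885,000; Willa: £295,000; Pieter: £295,000; Svea: £295,000; Yevgeni: £885,000

Marit first takes £50,000, leaving a balance of £7,080,000. Marit then takes one-half of the balance (£3,540,000), for a total of £3,590,000. The remaining £3,540,000 passes to the descendants.
The descendants' portion (£3,540,000) is divided into 4 shares of £885,000: Zainab, Tariq, and Yevgeni each take £885,000; Jana's £885,000 share passes to Jana's issue.
Jana's share (£885,000) is divided into 3 shares of £295,000: Willa, Pieter, and Svea each take £295,000.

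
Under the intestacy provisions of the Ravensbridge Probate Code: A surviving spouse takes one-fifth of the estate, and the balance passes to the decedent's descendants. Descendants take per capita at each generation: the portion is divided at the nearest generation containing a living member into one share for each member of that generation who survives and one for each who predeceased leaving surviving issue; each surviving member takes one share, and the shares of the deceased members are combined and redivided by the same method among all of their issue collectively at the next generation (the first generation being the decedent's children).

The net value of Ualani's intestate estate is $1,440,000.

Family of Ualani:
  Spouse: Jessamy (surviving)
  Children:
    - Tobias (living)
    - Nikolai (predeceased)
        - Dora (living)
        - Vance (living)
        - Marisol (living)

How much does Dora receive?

Dora receives $192,000.

Jessamy takes one-fifth of $1,440,000 = $288,000. The remaining $1,152,000 passes to the descendants.
The descendants' portion ($1,152,000) is divided at the children's generation into 2 shares of $576,000. Tobias takes $576,000. The remaining share for the deceased Nikolai ($576,000) is carried to the next generation.
That pool ($576,000) is divided at the grandchildren's generation equally among Dora, Vance, and Marisol: $192,000 each.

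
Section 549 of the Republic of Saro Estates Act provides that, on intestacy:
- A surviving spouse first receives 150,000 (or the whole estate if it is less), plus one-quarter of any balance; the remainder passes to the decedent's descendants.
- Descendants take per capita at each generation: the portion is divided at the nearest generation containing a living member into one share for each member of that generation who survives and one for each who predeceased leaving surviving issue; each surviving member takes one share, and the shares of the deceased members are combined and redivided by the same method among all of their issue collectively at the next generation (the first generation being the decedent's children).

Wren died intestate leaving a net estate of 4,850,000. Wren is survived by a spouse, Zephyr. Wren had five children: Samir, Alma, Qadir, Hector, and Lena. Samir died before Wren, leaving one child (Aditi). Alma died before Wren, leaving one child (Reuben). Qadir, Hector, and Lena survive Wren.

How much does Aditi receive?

Aditi receives 705,000.

Zephyr first takes 150,000, leaving a balance of 4,700,000. Zephyr then takes one-quarter of the balance (1,175,000), for a total of 1,325,000. The remaining 3,525,000 passes to the descendants.
The descendants' portion (3,525,000) is divided at the children's generation into 5 shares of 705,000. Qadir, Hector, and Lena each take 705,000. The 2 shares of the deceased (Samir and Alma) are combined into a pool of 1,410,000.
That pool (1,410,000) is divided at the grandchildren's generation equally among Aditi and Reuben: 705,000 each.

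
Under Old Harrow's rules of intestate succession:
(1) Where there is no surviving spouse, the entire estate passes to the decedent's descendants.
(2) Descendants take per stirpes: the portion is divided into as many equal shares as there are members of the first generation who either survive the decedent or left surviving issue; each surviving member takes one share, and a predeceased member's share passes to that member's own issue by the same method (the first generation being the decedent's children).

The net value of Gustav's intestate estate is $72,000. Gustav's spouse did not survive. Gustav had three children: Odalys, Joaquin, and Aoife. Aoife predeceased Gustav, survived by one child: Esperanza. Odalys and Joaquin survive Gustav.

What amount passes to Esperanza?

The entire $72,000 passes to the descendants.
That amount ($72,000) is divided into 3 shares of $24,000: Odalys and Joaquin each take $24,000; Aoife's $24,000 share passes to Aoife's issue.
Aoife's share ($24,000) passes entirely to Esperanza.

Esperanza receives $24,000.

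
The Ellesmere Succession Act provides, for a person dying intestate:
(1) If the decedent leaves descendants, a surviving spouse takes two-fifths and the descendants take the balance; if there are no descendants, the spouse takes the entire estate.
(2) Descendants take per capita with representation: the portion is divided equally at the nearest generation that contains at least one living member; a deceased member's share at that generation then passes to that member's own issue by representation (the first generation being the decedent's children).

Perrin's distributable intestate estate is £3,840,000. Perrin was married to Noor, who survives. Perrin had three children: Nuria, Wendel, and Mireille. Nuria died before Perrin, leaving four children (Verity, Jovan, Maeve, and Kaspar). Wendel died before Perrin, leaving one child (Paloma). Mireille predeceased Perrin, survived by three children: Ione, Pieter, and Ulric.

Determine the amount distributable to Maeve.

Maeve receives £288,000.

Noor takes two-fifths of £3,840,000 = £1,536,000. The remaining £2,304,000 passes to the descendants.
No child survives, so the initial division is made at the grandchildren's generation.
The descendants' portion (£2,304,000) is divided into 8 shares of £288,000: Verity, Jovan, Maeve, Kaspar, Paloma, Ione, Pieter, and Ulric each take £288,000.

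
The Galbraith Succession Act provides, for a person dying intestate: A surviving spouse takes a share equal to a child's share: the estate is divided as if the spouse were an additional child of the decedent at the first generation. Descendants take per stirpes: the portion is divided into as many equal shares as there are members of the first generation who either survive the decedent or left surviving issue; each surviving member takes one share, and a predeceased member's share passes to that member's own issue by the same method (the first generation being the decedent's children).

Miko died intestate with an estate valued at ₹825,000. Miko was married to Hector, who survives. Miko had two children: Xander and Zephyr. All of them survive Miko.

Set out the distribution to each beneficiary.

Hector: ₹275,000; Xander: ₹275,000; Zephyr: ₹275,000

The spouse counts as an additional share at the children's level, so there are 3 primary shares of ₹275,000. Hector takes one such share (₹275,000).
The children's combined portion (₹550,000) is divided into 2 shares of ₹275,000: Xander and Zephyr each take ₹275,000.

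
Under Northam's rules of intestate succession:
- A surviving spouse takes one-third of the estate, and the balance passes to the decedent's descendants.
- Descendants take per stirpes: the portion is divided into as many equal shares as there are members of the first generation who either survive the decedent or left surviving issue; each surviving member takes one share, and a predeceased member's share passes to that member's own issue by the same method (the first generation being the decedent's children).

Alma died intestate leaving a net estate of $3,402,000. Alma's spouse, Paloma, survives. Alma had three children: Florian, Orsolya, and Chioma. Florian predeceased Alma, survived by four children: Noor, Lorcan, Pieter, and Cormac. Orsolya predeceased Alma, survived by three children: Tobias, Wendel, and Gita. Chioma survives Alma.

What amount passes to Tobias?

Paloma takes one-third of $3,402,000 = $1,134,000. The remaining $2,268,000 passes to the descendants.
The descendants' portion ($2,268,000) is divided into 3 shares of $756,000: Chioma takes $756,000; Florian's $756,000 share passes to Florian's issue; Orsolya's $756,000 share passes to Orsolya's issue.
Florian's share ($756,000) is divided into 4 shares of $189,000: Noor, Lorcan, Pieter, and Cormac each take $189,000.
Orsolya's share ($756,000) is divided into 3 shares of $252,000: Tobias, Wendel, and Gita each take $252,000.

Tobias receives $252,000.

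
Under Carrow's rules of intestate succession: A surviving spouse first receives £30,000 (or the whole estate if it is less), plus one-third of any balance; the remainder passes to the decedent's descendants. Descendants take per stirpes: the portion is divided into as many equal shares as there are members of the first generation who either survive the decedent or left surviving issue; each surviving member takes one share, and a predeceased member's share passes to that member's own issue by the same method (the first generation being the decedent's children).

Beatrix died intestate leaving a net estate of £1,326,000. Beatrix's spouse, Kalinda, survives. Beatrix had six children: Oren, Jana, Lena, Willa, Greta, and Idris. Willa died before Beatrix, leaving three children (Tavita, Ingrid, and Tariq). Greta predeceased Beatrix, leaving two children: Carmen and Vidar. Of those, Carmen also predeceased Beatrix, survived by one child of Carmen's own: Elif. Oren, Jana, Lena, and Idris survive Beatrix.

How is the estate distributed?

Kalinda first takes £30,000, leaving a balance of £1,296,000. Kalinda then takes one-third of the balance (£432,000), for a total of £462,000. The remaining £864,000 passes to the descendants.
The descendants' portion (£864,000) is divided into 6 shares of £144,000: Oren, Jana, Lena, and Idris each take £144,000; Willa's £144,000 share passes to Willa's issue; Greta's £144,000 share passes to Greta's issue.
Willa's share (£144,000) is divided into 3 shares of £48,000: Tavita, Ingrid, and Tariq each take £48,000.
Greta's share (£144,000) is divided into 2 shares of £72,000: Vidar takes £72,000; Carmen's £72,000 share passes to Carmen's issue.
Carmen's share (£72,000) passes entirely to Elif.

Kalinda: £462,000; Oren: £144,000; Jana: £144,000; Lena: £144,000; Tavita: £48,000; Ingrid: £48,000; Tariq: £48,000; Elif: £72,000; Vidar: £72,000; Idris: £144,000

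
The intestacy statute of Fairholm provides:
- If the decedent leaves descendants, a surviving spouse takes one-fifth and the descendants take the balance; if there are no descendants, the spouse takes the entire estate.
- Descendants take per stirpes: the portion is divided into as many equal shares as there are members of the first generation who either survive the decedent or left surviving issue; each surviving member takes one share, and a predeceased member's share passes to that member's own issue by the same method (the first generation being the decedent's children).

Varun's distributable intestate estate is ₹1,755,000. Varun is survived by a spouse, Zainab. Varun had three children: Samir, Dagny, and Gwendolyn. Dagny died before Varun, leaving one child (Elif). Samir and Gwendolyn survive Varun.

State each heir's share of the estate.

Zainab: ₹351,000; Samir: ₹468,000; Elif: ₹468,000; Gwendolyn: ₹468,000

Zainab takes one-fifth of ₹1,755,000 = ₹351,000. The remaining ₹1,404,000 passes to the descendants.
The descendants' portion (₹1,404,000) is divided into 3 shares of ₹468,000: Samir and Gwendolyn each take ₹468,000; Dagny's ₹468,000 share passes to Dagny's issue.
Dagny's share (₹468,000) passes entirely to Elif.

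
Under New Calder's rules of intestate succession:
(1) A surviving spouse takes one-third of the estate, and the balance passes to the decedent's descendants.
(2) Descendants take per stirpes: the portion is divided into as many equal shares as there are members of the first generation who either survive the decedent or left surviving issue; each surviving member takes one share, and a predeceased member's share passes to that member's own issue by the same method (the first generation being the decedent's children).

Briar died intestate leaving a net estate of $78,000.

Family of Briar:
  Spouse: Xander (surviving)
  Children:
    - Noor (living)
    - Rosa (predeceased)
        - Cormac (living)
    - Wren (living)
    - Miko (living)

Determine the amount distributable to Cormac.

Xander takes one-third of $78,000 = $26,000. The remaining $52,000 passes to the descendants.
The descendants' portion ($52,000) is divided into 4 shares of $13,000: Noor, Wren, and Miko each take $13,000; Rosa's $13,000 share passes to Rosa's issue.
Rosa's share ($13,000) passes entirely to Cormac.

Cormac receives $13,000.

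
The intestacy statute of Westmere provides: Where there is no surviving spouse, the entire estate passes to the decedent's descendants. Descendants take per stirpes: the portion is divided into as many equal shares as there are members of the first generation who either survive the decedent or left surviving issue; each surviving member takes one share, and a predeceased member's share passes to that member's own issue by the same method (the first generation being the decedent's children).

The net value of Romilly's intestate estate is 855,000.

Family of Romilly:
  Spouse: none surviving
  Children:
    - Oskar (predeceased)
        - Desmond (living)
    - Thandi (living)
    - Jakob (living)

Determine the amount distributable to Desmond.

Desmond receives 285,000.

The entire 855,000 passes to the descendants.
That amount (855,000) is divided into 3 shares of 285,000: Thandi and Jakob each take 285,000; Oskar's 285,000 share passes to Oskar's issue.
Oskar's share (285,000) passes entirely to Desmond.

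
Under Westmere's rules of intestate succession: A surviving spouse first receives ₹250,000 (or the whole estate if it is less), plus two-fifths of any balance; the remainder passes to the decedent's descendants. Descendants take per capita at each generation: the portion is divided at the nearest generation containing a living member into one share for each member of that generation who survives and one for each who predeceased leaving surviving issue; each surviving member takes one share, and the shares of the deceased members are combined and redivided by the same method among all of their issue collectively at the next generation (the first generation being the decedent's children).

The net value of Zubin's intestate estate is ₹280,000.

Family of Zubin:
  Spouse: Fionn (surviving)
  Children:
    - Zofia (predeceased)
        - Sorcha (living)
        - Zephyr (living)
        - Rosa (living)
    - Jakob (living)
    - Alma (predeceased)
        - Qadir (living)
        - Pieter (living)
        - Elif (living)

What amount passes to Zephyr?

Zephyr receives ₹2,000.

Fionn first takes ₹250,000, leaving a balance of ₹30,000. Fionn then takes two-fifths of the balance (₹12,000), for a total of ₹262,000. The remaining ₹18,000 passes to the descendants.
The descendants' portion (₹18,000) is divided at the children's generation into 3 shares of ₹6,000. Jakob takes ₹6,000. The 2 shares of the deceased (Zofia and Alma) are combined into a pool of ₹12,000.
That pool (₹12,000) is divided at the grandchildren's generation equally among Sorcha, Zephyr, Rosa, Qadir, Pieter, and Elif: ₹2,000 each.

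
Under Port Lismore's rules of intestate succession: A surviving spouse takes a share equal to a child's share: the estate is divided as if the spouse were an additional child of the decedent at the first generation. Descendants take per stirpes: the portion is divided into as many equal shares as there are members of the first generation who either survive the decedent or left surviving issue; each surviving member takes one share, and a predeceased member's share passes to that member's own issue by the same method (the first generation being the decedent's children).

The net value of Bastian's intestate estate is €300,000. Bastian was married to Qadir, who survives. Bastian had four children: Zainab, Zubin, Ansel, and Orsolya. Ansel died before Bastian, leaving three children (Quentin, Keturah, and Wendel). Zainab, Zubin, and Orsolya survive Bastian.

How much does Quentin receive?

The spouse counts as an additional share at the children's level, so there are 5 primary shares of €60,000. Qadir takes one such share (€60,000).
The children's combined portion (€240,000) is divided into 4 shares of €60,000: Zainab, Zubin, and Orsolya each take €60,000; Ansel's €60,000 share passes to Ansel's issue.
Ansel's share (€60,000) is divided into 3 shares of €20,000: Quentin, Keturah, and Wendel each take €20,000.

Quentin receives €20,000.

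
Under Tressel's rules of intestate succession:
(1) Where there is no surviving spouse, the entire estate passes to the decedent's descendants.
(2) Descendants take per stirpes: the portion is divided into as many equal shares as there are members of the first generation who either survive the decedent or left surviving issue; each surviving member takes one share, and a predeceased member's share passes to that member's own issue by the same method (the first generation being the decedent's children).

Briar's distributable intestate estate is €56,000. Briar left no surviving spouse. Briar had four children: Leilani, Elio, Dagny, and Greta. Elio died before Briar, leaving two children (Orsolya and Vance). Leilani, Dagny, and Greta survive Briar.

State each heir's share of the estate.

Leilani: €14,000; Orsolya: €7,000; Vance: €7,000; Dagny: €14,000; Greta: €14,000

The entire €56,000 passes to the descendants.
That amount (€56,000) is divided into 4 shares of €14,000: Leilani, Dagny, and Greta each take €14,000; Elio's €14,000 share passes to Elio's issue.
Elio's share (€14,000) is divided into 2 shares of €7,000: Orsolya and Vance each take €7,000.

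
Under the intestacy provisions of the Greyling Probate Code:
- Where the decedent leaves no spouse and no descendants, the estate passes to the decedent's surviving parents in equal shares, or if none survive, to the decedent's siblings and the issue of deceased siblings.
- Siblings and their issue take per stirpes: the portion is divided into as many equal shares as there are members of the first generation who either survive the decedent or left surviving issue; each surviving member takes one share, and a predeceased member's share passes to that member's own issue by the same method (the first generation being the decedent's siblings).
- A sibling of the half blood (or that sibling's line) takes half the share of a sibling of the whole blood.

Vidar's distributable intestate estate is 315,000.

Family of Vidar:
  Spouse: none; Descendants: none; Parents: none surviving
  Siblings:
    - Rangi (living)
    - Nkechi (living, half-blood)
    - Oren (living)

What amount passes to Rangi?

Rangi receives 126,000.

The entire 315,000 passes to the siblings and their issue.
Counting each half-blood sibling's line as half a unit, there are 5/2 units in 315,000, so one unit is 126,000. Whole-blood lines (Rangi and Oren) take 126,000 each; half-blood lines (Nkechi) take 63,000 each.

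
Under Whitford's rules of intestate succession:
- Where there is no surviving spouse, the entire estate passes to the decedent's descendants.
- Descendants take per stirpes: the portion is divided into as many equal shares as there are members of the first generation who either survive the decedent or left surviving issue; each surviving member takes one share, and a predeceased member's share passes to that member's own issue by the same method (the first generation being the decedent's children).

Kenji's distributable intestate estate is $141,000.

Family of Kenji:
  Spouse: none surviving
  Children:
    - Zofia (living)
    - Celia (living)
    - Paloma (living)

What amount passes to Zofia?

The entire $141,000 passes to the descendants.
That amount ($141,000) is divided into 3 shares of $47,000: Zofia, Celia, and Paloma each take $47,000.

Zofia receives $47,000.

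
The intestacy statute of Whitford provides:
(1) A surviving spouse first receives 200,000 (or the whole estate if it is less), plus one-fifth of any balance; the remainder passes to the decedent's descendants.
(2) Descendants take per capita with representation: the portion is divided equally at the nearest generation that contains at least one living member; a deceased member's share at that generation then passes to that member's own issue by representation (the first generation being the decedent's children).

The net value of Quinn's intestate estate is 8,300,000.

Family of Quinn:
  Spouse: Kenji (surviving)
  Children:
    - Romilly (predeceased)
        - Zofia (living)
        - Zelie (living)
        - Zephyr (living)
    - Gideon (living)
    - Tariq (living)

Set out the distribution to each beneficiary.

Kenji: 1,820,000; Zofia: 720,000; Zelie: 720,000; Zephyr: 720,000; Gideon: 2,160,000; Tariq: 2,160,000

Kenji first takes 200,000, leaving a balance of 8,100,000. Kenji then takes one-fifth of the balance (1,620,000), for a total of 1,820,000. The remaining 6,480,000 passes to the descendants.
The descendants' portion (6,480,000) is divided into 3 shares of 2,160,000: Gideon and Tariq each take 2,160,000; Romilly's 2,160,000 share passes to Romilly's issue.
Romilly's share (2,160,000) is divided into 3 shares of 720,000: Zofia, Zelie, and Zephyr each take 720,000.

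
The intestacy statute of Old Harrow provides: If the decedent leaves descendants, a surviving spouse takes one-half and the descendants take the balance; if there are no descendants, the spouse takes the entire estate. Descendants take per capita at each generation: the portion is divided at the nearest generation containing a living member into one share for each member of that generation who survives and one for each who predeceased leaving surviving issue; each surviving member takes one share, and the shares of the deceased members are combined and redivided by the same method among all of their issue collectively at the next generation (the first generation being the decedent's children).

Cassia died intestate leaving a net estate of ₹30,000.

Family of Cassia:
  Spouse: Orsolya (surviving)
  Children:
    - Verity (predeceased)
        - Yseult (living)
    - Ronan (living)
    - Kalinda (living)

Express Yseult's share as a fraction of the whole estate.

Yseult receives 1/6 of the estate.

Orsolya takes one-half of ₹30,000 = ₹15,000. The remaining ₹15,000 passes to the descendants.
The descendants' portion (₹15,000) is divided at the children's generation into 3 shares of ₹5,000. Ronan and Kalinda each take ₹5,000. The remaining share for the deceased Verity (₹5,000) is carried to the next generation.
That pool (₹5,000) passes entirely to Yseult, the sole taker at the grandchildren's generation.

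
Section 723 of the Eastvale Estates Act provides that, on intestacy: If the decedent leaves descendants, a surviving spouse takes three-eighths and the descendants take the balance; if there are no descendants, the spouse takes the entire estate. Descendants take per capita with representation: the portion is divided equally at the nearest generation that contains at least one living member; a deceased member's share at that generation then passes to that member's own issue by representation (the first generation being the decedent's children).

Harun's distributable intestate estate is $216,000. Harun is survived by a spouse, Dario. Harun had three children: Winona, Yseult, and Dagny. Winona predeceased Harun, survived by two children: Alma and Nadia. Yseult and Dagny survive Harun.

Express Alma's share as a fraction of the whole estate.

Alma receives 5/48 of the estate.

Dario takes three-eighths of $216,000 = $81,000. The remaining $135,000 passes to the descendants.
The descendants' portion ($135,000) is divided into 3 shares of $45,000: Yseult and Dagny each take $45,000; Winona's $45,000 share passes to Winona's issue.
Winona's share ($45,000) is divided into 2 shares of $22,500: Alma and Nadia each take $22,500.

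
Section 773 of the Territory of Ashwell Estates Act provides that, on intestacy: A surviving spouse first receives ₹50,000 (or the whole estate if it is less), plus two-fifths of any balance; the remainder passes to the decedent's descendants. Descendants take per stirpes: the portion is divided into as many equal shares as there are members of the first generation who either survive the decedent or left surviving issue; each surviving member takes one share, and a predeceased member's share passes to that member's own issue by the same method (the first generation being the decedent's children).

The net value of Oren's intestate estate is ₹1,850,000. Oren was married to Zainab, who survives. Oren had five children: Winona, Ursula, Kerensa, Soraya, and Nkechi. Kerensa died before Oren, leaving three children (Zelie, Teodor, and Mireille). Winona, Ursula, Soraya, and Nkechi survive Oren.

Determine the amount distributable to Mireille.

Zainab first takes ₹50,000, leaving a balance of ₹1,800,000. Zainab then takes two-fifths of the balance (₹720,000), for a total of ₹770,000. The remaining ₹1,080,000 passes to the descendants.
The descendants' portion (₹1,080,000) is divided into 5 shares of ₹216,000: Winona, Ursula, Soraya, and Nkechi each take ₹216,000; Kerensa's ₹216,000 share passes to Kerensa's issue.
Kerensa's share (₹216,000) is divided into 3 shares of ₹72,000: Zelie, Teodor, and Mireille each take ₹72,000.

Mireille receives ₹72,000.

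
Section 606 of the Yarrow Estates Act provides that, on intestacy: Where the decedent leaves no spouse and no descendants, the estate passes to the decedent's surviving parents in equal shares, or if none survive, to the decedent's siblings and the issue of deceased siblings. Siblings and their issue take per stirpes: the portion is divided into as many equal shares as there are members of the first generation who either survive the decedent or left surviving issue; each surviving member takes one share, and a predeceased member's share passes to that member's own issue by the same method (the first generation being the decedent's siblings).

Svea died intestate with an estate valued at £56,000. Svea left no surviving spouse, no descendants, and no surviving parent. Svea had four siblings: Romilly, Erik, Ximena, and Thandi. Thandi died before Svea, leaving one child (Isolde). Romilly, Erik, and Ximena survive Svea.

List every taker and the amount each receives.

Romilly: £14,000; Erik: £14,000; Ximena: £14,000; Isolde: £14,000

The entire £56,000 passes to the siblings and their issue.
That amount (£56,000) is divided into 4 shares of £14,000: Romilly, Erik, and Ximena each take £14,000; Thandi's £14,000 share passes to Thandi's issue.
Thandi's share (£14,000) passes entirely to Isolde.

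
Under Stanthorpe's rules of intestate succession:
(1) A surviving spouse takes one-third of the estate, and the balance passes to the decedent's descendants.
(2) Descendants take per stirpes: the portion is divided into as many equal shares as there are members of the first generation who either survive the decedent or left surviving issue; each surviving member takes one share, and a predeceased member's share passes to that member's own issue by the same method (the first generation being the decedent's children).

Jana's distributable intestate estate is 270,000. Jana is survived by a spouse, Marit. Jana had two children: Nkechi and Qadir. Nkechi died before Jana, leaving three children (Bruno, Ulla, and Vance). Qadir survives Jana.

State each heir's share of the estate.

Marit: 90,000; Bruno: 30,000; Ulla: 30,000; Vance: 30,000; Qadir: 90,000

Marit takes one-third of 270,000 = 90,000. The remaining 180,000 passes to the descendants.
The descendants' portion (180,000) is divided into 2 shares of 90,000: Qadir takes 90,000; Nkechi's 90,000 share passes to Nkechi's issue.
Nkechi's share (90,000) is divided into 3 shares of 30,000: Bruno, Ulla, and Vance each take 30,000.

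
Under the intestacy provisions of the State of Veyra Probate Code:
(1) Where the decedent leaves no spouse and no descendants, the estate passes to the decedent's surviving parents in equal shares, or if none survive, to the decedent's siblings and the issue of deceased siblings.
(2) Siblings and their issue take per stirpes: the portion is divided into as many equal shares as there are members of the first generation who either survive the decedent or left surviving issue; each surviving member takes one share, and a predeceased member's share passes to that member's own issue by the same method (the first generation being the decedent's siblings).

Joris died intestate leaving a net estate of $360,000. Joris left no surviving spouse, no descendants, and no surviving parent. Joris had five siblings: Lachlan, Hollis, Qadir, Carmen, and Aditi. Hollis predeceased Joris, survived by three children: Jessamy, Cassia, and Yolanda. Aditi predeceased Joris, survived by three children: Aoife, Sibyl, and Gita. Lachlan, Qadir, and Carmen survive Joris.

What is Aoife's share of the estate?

Aoife receives $24,000.

The entire $360,000 passes to the siblings and their issue.
That amount ($360,000) is divided into 5 shares of $72,000: Lachlan, Qadir, and Carmen each take $72,000; Hollis's $72,000 share passes to Hollis's issue; Aditi's $72,000 share passes to Aditi's issue.
Hollis's share ($72,000) is divided into 3 shares of $24,000: Jessamy, Cassia, and Yolanda each take $24,000.
Aditi's share ($72,000) is divided into 3 shares of $24,000: Aoife, Sibyl, and Gita each take $24,000.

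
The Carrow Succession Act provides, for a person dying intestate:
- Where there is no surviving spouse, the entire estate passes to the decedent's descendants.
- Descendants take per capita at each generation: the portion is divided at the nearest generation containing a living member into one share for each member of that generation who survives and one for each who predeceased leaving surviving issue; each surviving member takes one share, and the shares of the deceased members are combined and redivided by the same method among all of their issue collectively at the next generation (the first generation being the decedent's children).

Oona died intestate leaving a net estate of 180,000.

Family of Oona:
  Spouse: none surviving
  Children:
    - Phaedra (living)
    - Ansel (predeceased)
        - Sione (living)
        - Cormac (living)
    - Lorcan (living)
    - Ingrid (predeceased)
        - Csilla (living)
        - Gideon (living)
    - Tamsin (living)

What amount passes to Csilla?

The entire 180,000 passes to the descendants.
That amount (180,000) is divided at the children's generation into 5 shares of 36,000. Phaedra, Lorcan, and Tamsin each take 36,000. The 2 shares of the deceased (Ansel and Ingrid) are combined into a pool of 72,000.
That pool (72,000) is divided at the grandchildren's generation equally among Sione, Cormac, Csilla, and Gideon: 18,000 each.

Csilla receives 18,000.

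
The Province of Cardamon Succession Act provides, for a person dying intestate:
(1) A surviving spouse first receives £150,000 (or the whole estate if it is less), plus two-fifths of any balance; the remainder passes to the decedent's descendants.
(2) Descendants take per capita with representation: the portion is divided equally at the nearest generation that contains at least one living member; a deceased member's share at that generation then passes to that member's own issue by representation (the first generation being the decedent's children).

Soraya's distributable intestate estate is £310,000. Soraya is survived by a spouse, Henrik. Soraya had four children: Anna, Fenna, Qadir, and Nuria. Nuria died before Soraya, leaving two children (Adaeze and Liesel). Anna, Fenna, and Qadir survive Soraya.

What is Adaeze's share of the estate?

Henrik first takes £150,000, leaving a balance of £160,000. Henrik then takes two-fifths of the balance (£64,000), for a total of £214,000. The remaining £96,000 passes to the descendants.
The descendants' portion (£96,000) is divided into 4 shares of £24,000: Anna, Fenna, and Qadir each take £24,000; Nuria's £24,000 share passes to Nuria's issue.
Nuria's share (£24,000) is divided into 2 shares of £12,000: Adaeze and Liesel each take £12,000.

Adaeze receives £12,000.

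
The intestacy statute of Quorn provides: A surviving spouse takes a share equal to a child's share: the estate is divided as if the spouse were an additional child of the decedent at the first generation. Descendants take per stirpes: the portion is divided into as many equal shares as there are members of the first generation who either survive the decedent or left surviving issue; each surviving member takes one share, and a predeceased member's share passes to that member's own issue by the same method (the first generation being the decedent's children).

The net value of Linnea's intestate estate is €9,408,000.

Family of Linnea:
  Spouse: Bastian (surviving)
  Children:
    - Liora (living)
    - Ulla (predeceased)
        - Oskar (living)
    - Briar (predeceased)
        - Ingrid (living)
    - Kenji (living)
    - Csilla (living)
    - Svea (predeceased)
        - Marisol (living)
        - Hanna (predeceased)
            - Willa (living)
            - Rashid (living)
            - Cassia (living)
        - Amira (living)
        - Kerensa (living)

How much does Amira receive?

Amira receives €336,000.

The spouse counts as an additional share at the children's level, so there are 7 primary shares of €1,344,000. Bastian takes one such share (€1,344,000).
The children's combined portion (€8,064,000) is divided into 6 shares of €1,344,000: Liora, Kenji, and Csilla each take €1,344,000; Ulla's €1,344,000 share passes to Ulla's issue; Briar's €1,344,000 share passes to Briar's issue; Svea's €1,344,000 share passes to Svea's issue.
Ulla's share (€1,344,000) passes entirely to Oskar.
Briar's share (€1,344,000) passes entirely to Ingrid.
Svea's share (€1,344,000) is divided into 4 shares of €336,000: Marisol, Amira, and Kerensa each take €336,000; Hanna's €336,000 share passes to Hanna's issue.
Hanna's share (€336,000) is divided into 3 shares of €112,000: Willa, Rashid, and Cassia each take €112,000.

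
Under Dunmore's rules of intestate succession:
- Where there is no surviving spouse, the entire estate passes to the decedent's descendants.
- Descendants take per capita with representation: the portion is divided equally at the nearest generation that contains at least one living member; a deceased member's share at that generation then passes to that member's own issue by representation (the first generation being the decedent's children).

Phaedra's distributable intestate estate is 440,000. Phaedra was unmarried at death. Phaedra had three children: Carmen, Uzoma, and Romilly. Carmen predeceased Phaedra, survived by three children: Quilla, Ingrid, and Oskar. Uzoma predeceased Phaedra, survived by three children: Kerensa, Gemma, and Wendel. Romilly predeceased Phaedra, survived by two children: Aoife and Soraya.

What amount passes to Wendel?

The entire 440,000 passes to the descendants.
No child survives, so the initial division is made at the grandchildren's generation.
That amount (440,000) is divided into 8 shares of 55,000: Quilla, Ingrid, Oskar, Kerensa, Gemma, Wendel, Aoife, and Soraya each take 55,000.

Wendel receives 55,000.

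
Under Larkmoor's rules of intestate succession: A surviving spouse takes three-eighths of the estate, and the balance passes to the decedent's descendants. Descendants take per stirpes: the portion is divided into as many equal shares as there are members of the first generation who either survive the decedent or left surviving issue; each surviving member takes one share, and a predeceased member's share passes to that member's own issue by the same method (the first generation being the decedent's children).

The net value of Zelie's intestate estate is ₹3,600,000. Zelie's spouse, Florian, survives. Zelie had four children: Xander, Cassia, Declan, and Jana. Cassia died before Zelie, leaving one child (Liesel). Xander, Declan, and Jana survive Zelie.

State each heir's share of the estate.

Florian takes three-eighths of ₹3,600,000 = ₹1,350,000. The remaining ₹2,250,000 passes to the descendants.
The descendants' portion (₹2,250,000) is divided into 4 shares of ₹562,500: Xander, Declan, and Jana each take ₹562,500; Cassia's ₹562,500 share passes to Cassia's issue.
Cassia's share (₹562,500) passes entirely to Liesel.

Florian: ₹1,350,000; Xander: ₹562,500; Liesel: ₹562,500; Declan: ₹562,500; Jana: ₹562,500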